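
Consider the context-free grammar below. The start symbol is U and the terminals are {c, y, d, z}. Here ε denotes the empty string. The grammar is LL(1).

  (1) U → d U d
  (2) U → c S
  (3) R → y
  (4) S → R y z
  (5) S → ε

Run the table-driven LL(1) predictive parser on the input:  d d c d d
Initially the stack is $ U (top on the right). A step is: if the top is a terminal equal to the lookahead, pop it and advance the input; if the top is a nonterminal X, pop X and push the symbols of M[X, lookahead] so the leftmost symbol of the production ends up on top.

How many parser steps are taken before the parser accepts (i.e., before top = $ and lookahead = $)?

     Stack      Input        Action
  1  $ U        d d c d d $  expand U → d U d
  2  $ d U d    d d c d d $  match d
  3  $ d U      d c d d $    expand U → d U d
  4  $ d d U d  d c d d $    match d
  5  $ d d U    c d d $      expand U → c S
  6  $ d d S c  c d d $      match c
  7  $ d d S    d d $        expand S → ε
  8  $ d d      d d $        match d
  9  $ d        d $          match d
Accept reached after 9 steps.

9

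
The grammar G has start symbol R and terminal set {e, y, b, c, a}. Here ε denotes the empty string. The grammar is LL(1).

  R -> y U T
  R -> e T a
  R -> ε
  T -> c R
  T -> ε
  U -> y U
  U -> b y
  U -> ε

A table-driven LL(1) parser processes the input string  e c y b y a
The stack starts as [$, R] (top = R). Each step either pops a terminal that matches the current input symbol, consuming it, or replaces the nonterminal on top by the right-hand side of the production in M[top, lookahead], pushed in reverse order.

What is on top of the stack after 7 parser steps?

b

step 1: stack=$ R  input=e c y b y a $  — expand R -> e T a
step 2: stack=$ a T e  input=e c y b y a $  — match e
step 3: stack=$ a T  input=c y b y a $  — expand T -> c R
step 4: stack=$ a R c  input=c y b y a $  — match c
step 5: stack=$ a R  input=y b y a $  — expand R -> y U T
step 6: stack=$ a T U y  input=y b y a $  — match y
step 7: stack=$ a T U  input=b y a $  — expand U -> b y
Stack after step 7: $ a T y b (top = b).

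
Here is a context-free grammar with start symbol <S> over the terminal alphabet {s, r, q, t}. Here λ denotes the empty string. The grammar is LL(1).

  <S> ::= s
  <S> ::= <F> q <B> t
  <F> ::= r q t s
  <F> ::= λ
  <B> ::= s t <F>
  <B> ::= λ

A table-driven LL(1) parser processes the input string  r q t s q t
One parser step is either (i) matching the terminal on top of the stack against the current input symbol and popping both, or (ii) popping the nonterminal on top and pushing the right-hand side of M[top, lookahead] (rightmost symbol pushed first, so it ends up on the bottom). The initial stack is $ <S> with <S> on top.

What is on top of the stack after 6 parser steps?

     Stack              Input          Action
  1  $ <S>              r q t s q t $  expand <S> ::= <F> q <B> t
  2  $ t <B> q <F>      r q t s q t $  expand <F> ::= r q t s
  3  $ t <B> q s t q r  r q t s q t $  match r
  4  $ t <B> q s t q    q t s q t $    match q
  5  $ t <B> q s t      t s q t $      match t
  6  $ t <B> q s        s q t $        match s
Stack after step 6: $ t <B> q (top = q).

q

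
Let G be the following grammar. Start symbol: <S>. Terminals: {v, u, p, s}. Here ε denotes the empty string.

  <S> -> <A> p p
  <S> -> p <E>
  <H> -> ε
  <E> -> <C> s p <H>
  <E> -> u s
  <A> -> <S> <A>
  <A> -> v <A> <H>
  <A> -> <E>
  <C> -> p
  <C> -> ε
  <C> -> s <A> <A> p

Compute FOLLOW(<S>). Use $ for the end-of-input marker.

{$, p, s, u, v}

FIRST(<H>): from <H>->ε we get {ε}. So FIRST(<H>) = {ε}.
FIRST(<C>): from <C>->p we get {p}; from <C>->ε we get {ε}; from <C>->s <A> <A> p we get {s}. So FIRST(<C>) = {ε, p, s}.
FIRST(<E>): from <E>-><C> s p <H> we get {p, s}; from <E>->u s we get {u}. So FIRST(<E>) = {p, s, u}.
FIRST(<S>): from <S>-><A> p p we get {p, s, u, v}; from <S>->p <E> we get {p}. So FIRST(<S>) = {p, s, u, v}.
FIRST(<A>): from <A>-><S> <A> we get {p, s, u, v}; from <A>->v <A> <H> we get {v}; from <A>-><E> we get {p, s, u}. So FIRST(<A>) = {p, s, u, v}.
FOLLOW(<S>) includes $ since <S> is the start symbol.
FOLLOW(<S>): in <A>-><S> <A>, <S> is followed by <A> with FIRST {p, s, u, v}. Thus FOLLOW(<S>) = {$, p, s, u, v}.
FOLLOW(<A>): in <S>-><A> p p, <A> is followed by p p with FIRST {p}; in <A>-><S> <A>, the suffix after <A> is empty (adds nothing new); in <A>->v <A> <H>, <A> is followed by <H> with FIRST {ε}; in <A>->v <A> <H>, the suffix after <A> is nullable (adds nothing new); in <C>->s <A> <A> p (occurrence 1), <A> is followed by <A> p with FIRST {p, s, u, v}; in <C>->s <A> <A> p (occurrence 2), <A> is followed by p with FIRST {p}. Thus FOLLOW(<A>) = {p, s, u, v}.
FOLLOW(<E>): in <S>->p <E>, the suffix after <E> is empty, so FOLLOW(<E>) ⊇ FOLLOW(<S>) = {$, p, s, u, v}; in <A>-><E>, the suffix after <E> is empty, so FOLLOW(<E>) ⊇ FOLLOW(<A>) = {p, s, u, v}. Thus FOLLOW(<E>) = {$, p, s, u, v}.
FOLLOW(<H>): in <E>-><C> s p <H>, the suffix after <H> is empty, so FOLLOW(<H>) ⊇ FOLLOW(<E>) = {$, p, s, u, v}; in <A>->v <A> <H>, the suffix after <H> is empty, so FOLLOW(<H>) ⊇ FOLLOW(<A>) = {p, s, u, v}. Thus FOLLOW(<H>) = {$, p, s, u, v}.
FOLLOW(<C>): in <E>-><C> s p <H>, <C> is followed by s p <H> with FIRST {s}. Thus FOLLOW(<C>) = {s}.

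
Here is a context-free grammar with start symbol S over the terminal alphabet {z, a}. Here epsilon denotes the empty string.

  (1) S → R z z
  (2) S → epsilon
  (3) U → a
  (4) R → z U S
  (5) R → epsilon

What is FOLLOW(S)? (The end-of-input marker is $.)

{$, z}

FIRST(U): from U→a we get {a}. So FIRST(U) = {a}.
FIRST(R): from R→z U S we get {z}; from R→epsilon we get {epsilon}. So FIRST(R) = {epsilon, z}.
FIRST(S): from S→R z z we get {z}; from S→epsilon we get {epsilon}. So FIRST(S) = {epsilon, z}.
FOLLOW(S) includes $ since S is the start symbol.
FOLLOW(R): in S→R z z, R is followed by z z with FIRST {z}. Thus FOLLOW(R) = {z}.
FOLLOW(S): in R→z U S, the suffix after S is empty, so FOLLOW(S) ⊇ FOLLOW(R) = {z}. Thus FOLLOW(S) = {$, z}.
FOLLOW(U): in R→z U S, U is followed by S with FIRST {epsilon, z}; in R→z U S, the suffix after U is nullable, so FOLLOW(U) ⊇ FOLLOW(R) = {z}. Thus FOLLOW(U) = {z}.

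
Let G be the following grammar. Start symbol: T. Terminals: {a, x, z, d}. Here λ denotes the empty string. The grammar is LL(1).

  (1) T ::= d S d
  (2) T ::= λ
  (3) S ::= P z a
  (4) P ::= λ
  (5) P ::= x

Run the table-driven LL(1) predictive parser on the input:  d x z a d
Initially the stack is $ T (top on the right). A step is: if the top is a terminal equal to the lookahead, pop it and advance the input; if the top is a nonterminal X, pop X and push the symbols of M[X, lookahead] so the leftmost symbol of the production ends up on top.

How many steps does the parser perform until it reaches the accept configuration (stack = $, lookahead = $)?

step 1: stack=$ T  input=d x z a d $  — expand T ::= d S d
step 2: stack=$ d S d  input=d x z a d $  — match d
step 3: stack=$ d S  input=x z a d $  — expand S ::= P z a
step 4: stack=$ d a z P  input=x z a d $  — expand P ::= x
step 5: stack=$ d a z x  input=x z a d $  — match x
step 6: stack=$ d a z  input=z a d $  — match z
step 7: stack=$ d a  input=a d $  — match a
step 8: stack=$ d  input=d $  — match d
Accept reached after 8 steps.

8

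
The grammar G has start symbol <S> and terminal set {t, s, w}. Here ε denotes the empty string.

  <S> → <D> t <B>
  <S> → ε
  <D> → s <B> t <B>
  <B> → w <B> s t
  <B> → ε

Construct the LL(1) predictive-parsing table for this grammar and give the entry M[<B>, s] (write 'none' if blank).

<B> → ε

FIRST(<D>) = {s}
FIRST(<B>) = {ε, w}
FIRST(<S>) = {ε, s}  (via <D> t <B>)
FOLLOW(<S>) includes $ since <S> is the start symbol.
FOLLOW(<S>): <S> appears on no right-hand side. Thus FOLLOW(<S>) = {$}.
FOLLOW(<D>): in <S>→<D> t <B>, <D> is followed by t <B> with FIRST {t}. Thus FOLLOW(<D>) = {t}.
FOLLOW(<B>): in <S>→<D> t <B>, the suffix after <B> is empty, so FOLLOW(<B>) ⊇ FOLLOW(<S>) = {$}; in <D>→s <B> t <B> (occurrence 1), <B> is followed by t <B> with FIRST {t}; in <D>→s <B> t <B> (occurrence 2), the suffix after <B> is empty, so FOLLOW(<B>) ⊇ FOLLOW(<D>) = {t}; in <B>→w <B> s t, <B> is followed by s t with FIRST {s}. Thus FOLLOW(<B>) = {$, s, t}.
For <B> → w <B> s t: FIRST(w <B> s t) = {w}, so it goes in M[<B>, t] for t ∈ {w}.
For <B> → ε: FIRST(ε) = {ε}, so it goes in M[<B>, t] for t ∈ {}; since ε ∈ FIRST, also for every t ∈ FOLLOW(<B>) = {$, s, t}.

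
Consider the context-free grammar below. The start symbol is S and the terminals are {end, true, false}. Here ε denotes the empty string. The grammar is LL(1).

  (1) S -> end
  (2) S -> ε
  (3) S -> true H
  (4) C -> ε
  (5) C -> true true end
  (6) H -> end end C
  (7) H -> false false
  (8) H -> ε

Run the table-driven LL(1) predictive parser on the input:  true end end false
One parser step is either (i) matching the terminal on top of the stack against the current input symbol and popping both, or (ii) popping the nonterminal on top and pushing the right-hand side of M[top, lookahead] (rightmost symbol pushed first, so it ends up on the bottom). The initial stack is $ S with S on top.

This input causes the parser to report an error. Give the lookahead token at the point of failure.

false

step 1: stack=$ S  input=true end end false $  — expand S -> true H
step 2: stack=$ H true  input=true end end false $  — match true
step 3: stack=$ H  input=end end false $  — expand H -> end end C
step 4: stack=$ C end end  input=end end false $  — match end
step 5: stack=$ C end  input=end false $  — match end
step 6: stack=$ C  input=false $  — error: M[C, false] is empty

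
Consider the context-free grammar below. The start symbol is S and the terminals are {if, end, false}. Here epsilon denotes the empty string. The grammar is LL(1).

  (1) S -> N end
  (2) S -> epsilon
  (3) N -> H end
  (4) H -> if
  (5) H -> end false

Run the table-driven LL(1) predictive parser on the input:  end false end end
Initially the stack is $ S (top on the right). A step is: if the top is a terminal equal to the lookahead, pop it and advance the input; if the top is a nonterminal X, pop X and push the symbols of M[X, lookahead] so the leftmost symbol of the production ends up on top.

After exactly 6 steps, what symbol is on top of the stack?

step 1: stack=$ S  input=end false end end $  — expand S -> N end
step 2: stack=$ end N  input=end false end end $  — expand N -> H end
step 3: stack=$ end end H  input=end false end end $  — expand H -> end false
step 4: stack=$ end end false end  input=end false end end $  — match end
step 5: stack=$ end end false  input=false end end $  — match false
step 6: stack=$ end end  input=end end $  — match end
Stack after step 6: $ end (top = end).

end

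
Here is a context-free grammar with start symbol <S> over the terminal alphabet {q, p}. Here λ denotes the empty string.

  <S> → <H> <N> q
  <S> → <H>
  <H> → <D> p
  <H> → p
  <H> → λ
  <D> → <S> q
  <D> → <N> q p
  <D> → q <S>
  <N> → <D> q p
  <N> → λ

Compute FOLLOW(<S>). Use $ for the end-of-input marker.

{$, p, q}

FIRST(<S>): from <S>→<H> <N> q we get {p, q}; from <S>→<H> we get {λ, p, q}. So FIRST(<S>) = {λ, p, q}.
FIRST(<H>): from <H>→<D> p we get {p, q}; from <H>→p we get {p}; from <H>→λ we get {λ}. So FIRST(<H>) = {λ, p, q}.
FIRST(<D>): from <D>→<S> q we get {p, q}; from <D>→<N> q p we get {p, q}; from <D>→q <S> we get {q}. So FIRST(<D>) = {p, q}.
FIRST(<N>): from <N>→<D> q p we get {p, q}; from <N>→λ we get {λ}. So FIRST(<N>) = {λ, p, q}.
FOLLOW(<S>) includes $ since <S> is the start symbol.
FOLLOW(<D>): in <H>→<D> p, <D> is followed by p with FIRST {p}; in <N>→<D> q p, <D> is followed by q p with FIRST {q}. Thus FOLLOW(<D>) = {p, q}.
FOLLOW(<S>): in <D>→<S> q, <S> is followed by q with FIRST {q}; in <D>→q <S>, the suffix after <S> is empty, so FOLLOW(<S>) ⊇ FOLLOW(<D>) = {p, q}. Thus FOLLOW(<S>) = {$, p, q}.
FOLLOW(<H>): in <S>→<H> <N> q, <H> is followed by <N> q with FIRST {p, q}; in <S>→<H>, the suffix after <H> is empty, so FOLLOW(<H>) ⊇ FOLLOW(<S>) = {$, p, q}. Thus FOLLOW(<H>) = {$, p, q}.
FOLLOW(<N>): in <S>→<H> <N> q, <N> is followed by q with FIRST {q}; in <D>→<N> q p, <N> is followed by q p with FIRST {q}. Thus FOLLOW(<N>) = {q}.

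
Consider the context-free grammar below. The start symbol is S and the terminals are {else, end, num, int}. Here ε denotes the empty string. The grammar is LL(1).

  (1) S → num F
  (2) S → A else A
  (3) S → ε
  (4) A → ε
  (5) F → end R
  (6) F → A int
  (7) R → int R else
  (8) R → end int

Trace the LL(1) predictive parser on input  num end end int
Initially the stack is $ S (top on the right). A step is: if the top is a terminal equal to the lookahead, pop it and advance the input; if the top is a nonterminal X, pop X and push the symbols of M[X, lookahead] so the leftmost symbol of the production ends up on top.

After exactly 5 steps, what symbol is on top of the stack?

     Stack    Input              Action
  1  $ S      num end end int $  expand S → num F
  2  $ F num  num end end int $  match num
  3  $ F      end end int $      expand F → end R
  4  $ R end  end end int $      match end
  5  $ R      end int $          expand R → end int
Stack after step 5: $ int end (top = end).

end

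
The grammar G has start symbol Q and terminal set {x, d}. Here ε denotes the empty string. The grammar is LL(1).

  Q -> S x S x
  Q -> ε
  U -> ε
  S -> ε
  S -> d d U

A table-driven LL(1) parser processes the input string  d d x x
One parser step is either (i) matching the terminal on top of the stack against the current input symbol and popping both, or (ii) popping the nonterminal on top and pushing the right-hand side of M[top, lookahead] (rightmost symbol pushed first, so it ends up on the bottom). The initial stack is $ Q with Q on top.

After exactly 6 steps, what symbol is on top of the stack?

step 1: stack=$ Q  input=d d x x $  — expand Q -> S x S x
step 2: stack=$ x S x S  input=d d x x $  — expand S -> d d U
step 3: stack=$ x S x U d d  input=d d x x $  — match d
step 4: stack=$ x S x U d  input=d x x $  — match d
step 5: stack=$ x S x U  input=x x $  — expand U -> ε
step 6: stack=$ x S x  input=x x $  — match x
Stack after step 6: $ x S (top = S).

S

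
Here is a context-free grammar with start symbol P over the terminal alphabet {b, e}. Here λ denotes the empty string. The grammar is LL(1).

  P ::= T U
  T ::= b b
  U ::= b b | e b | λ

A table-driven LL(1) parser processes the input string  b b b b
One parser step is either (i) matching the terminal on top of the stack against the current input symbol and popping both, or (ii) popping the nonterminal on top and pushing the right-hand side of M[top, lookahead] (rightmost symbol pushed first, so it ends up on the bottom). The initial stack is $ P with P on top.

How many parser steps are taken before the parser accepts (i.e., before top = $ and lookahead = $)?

7

step 1: stack=$ P  input=b b b b $  — expand P ::= T U
step 2: stack=$ U T  input=b b b b $  — expand T ::= b b
step 3: stack=$ U b b  input=b b b b $  — match b
step 4: stack=$ U b  input=b b b $  — match b
step 5: stack=$ U  input=b b $  — expand U ::= b b
step 6: stack=$ b b  input=b b $  — match b
step 7: stack=$ b  input=b $  — match b
Accept reached after 7 steps.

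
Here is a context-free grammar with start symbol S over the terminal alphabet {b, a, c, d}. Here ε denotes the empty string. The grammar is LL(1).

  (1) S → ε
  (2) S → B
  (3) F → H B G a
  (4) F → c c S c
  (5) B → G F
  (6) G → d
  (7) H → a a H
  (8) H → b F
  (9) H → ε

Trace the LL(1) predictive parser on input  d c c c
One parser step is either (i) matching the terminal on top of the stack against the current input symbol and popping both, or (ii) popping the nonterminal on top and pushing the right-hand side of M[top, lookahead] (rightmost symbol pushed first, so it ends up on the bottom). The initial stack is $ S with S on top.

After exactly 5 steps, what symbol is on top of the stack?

step 1: stack=$ S  input=d c c c $  — expand S → B
step 2: stack=$ B  input=d c c c $  — expand B → G F
step 3: stack=$ F G  input=d c c c $  — expand G → d
step 4: stack=$ F d  input=d c c c $  — match d
step 5: stack=$ F  input=c c c $  — expand F → c c S c
Stack after step 5: $ c S c c (top = c).

c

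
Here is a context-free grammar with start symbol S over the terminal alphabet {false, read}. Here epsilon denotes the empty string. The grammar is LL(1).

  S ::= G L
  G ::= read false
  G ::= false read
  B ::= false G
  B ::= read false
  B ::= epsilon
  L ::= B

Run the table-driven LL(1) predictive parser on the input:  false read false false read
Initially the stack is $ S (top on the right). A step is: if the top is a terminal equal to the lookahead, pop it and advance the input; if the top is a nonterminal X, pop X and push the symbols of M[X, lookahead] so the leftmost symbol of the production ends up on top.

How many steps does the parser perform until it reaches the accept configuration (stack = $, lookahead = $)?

step 1: stack=$ S  input=false read false false read $  — expand S ::= G L
step 2: stack=$ L G  input=false read false false read $  — expand G ::= false read
step 3: stack=$ L read false  input=false read false false read $  — match false
step 4: stack=$ L read  input=read false false read $  — match read
step 5: stack=$ L  input=false false read $  — expand L ::= B
step 6: stack=$ B  input=false false read $  — expand B ::= false G
step 7: stack=$ G false  input=false false read $  — match false
step 8: stack=$ G  input=false read $  — expand G ::= false read
step 9: stack=$ read false  input=false read $  — match false
step 10: stack=$ read  input=read $  — match read
Accept reached after 10 steps.

10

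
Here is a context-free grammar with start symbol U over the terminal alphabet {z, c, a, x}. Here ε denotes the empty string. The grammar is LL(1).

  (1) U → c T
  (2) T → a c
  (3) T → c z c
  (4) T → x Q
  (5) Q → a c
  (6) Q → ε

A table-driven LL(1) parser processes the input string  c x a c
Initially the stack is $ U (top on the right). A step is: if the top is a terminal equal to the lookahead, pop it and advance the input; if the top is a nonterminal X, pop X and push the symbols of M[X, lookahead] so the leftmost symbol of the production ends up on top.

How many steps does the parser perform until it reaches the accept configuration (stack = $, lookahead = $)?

7

step 1: stack=$ U  input=c x a c $  — expand U → c T
step 2: stack=$ T c  input=c x a c $  — match c
step 3: stack=$ T  input=x a c $  — expand T → x Q
step 4: stack=$ Q x  input=x a c $  — match x
step 5: stack=$ Q  input=a c $  — expand Q → a c
step 6: stack=$ c a  input=a c $  — match a
step 7: stack=$ c  input=c $  — match c
Accept reached after 7 steps.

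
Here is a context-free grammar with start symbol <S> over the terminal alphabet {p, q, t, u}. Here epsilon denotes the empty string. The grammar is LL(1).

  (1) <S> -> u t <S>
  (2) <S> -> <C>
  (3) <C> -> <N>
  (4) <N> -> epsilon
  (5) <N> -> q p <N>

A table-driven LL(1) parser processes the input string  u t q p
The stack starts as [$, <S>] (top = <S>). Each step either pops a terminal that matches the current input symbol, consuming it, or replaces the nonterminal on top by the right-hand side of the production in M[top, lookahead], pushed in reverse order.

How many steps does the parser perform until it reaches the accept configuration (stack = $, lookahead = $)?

     Stack      Input      Action
  1  $ <S>      u t q p $  expand <S> -> u t <S>
  2  $ <S> t u  u t q p $  match u
  3  $ <S> t    t q p $    match t
  4  $ <S>      q p $      expand <S> -> <C>
  5  $ <C>      q p $      expand <C> -> <N>
  6  $ <N>      q p $      expand <N> -> q p <N>
  7  $ <N> p q  q p $      match q
  8  $ <N> p    p $        match p
  9  $ <N>      $          expand <N> -> epsilon
Accept reached after 9 steps.

9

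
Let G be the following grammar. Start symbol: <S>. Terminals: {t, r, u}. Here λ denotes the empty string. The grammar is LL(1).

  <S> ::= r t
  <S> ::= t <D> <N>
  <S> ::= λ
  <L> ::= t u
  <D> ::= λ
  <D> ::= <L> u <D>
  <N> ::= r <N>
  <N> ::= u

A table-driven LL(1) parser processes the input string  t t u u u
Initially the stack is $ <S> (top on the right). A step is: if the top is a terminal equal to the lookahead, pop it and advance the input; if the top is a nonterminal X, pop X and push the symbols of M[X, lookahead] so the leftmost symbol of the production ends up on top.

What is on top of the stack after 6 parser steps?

step 1: stack=$ <S>  input=t t u u u $  — expand <S> ::= t <D> <N>
step 2: stack=$ <N> <D> t  input=t t u u u $  — match t
step 3: stack=$ <N> <D>  input=t u u u $  — expand <D> ::= <L> u <D>
step 4: stack=$ <N> <D> u <L>  input=t u u u $  — expand <L> ::= t u
step 5: stack=$ <N> <D> u u t  input=t u u u $  — match t
step 6: stack=$ <N> <D> u u  input=u u u $  — match u
Stack after step 6: $ <N> <D> u (top = u).

u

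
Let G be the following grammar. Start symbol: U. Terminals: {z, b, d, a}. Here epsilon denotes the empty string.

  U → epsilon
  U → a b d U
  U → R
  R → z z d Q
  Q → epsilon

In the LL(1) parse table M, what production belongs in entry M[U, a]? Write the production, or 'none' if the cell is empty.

U → a b d U

FIRST(R) = {z}
FIRST(Q) = {epsilon}
FIRST(U) = {epsilon, a, z}  (via R)
FOLLOW(U) includes $ since U is the start symbol.
FOLLOW(U): in U→a b d U, the suffix after U is empty (adds nothing new). Thus FOLLOW(U) = {$}.
For U → epsilon: FIRST(epsilon) = {epsilon}, so it goes in M[U, t] for t ∈ {}; since epsilon ∈ FIRST, also for every t ∈ FOLLOW(U) = {$}.
For U → a b d U: FIRST(a b d U) = {a}, so it goes in M[U, t] for t ∈ {a}.
For U → R: FIRST(R) = {z}, so it goes in M[U, t] for t ∈ {z}.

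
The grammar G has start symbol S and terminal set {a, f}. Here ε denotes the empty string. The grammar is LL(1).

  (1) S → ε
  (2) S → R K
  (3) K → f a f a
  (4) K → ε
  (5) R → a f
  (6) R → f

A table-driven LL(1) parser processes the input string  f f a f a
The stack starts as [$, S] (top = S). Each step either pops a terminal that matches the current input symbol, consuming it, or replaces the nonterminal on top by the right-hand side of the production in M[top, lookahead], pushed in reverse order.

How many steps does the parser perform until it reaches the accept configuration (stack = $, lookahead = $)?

8

step 1: stack=$ S  input=f f a f a $  — expand S → R K
step 2: stack=$ K R  input=f f a f a $  — expand R → f
step 3: stack=$ K f  input=f f a f a $  — match f
step 4: stack=$ K  input=f a f a $  — expand K → f a f a
step 5: stack=$ a f a f  input=f a f a $  — match f
step 6: stack=$ a f a  input=a f a $  — match a
step 7: stack=$ a f  input=f a $  — match f
step 8: stack=$ a  input=a $  — match a
Accept reached after 8 steps.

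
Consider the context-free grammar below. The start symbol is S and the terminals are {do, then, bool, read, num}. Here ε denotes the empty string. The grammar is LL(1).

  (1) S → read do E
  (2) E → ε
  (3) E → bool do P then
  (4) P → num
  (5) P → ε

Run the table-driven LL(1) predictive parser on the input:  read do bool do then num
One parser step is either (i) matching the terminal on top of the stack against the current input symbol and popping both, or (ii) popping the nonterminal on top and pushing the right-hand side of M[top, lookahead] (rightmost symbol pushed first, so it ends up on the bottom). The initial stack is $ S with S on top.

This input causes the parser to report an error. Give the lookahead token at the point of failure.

step 1: stack=$ S  input=read do bool do then num $  — expand S → read do E
step 2: stack=$ E do read  input=read do bool do then num $  — match read
step 3: stack=$ E do  input=do bool do then num $  — match do
step 4: stack=$ E  input=bool do then num $  — expand E → bool do P then
step 5: stack=$ then P do bool  input=bool do then num $  — match bool
step 6: stack=$ then P do  input=do then num $  — match do
step 7: stack=$ then P  input=then num $  — expand P → ε
step 8: stack=$ then  input=then num $  — match then
step 9: stack=$  input=num $  — error: stack empty but input remains

num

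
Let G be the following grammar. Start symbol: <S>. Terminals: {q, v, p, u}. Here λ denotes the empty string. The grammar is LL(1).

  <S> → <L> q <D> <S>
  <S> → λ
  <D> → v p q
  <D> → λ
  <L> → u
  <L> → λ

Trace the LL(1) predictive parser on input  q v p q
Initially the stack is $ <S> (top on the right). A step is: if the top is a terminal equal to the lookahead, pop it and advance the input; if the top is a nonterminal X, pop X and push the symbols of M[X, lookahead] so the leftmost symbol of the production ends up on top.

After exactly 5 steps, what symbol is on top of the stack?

     Stack            Input      Action
  1  $ <S>            q v p q $  expand <S> → <L> q <D> <S>
  2  $ <S> <D> q <L>  q v p q $  expand <L> → λ
  3  $ <S> <D> q      q v p q $  match q
  4  $ <S> <D>        v p q $    expand <D> → v p q
  5  $ <S> q p v      v p q $    match v
Stack after step 5: $ <S> q p (top = p).

p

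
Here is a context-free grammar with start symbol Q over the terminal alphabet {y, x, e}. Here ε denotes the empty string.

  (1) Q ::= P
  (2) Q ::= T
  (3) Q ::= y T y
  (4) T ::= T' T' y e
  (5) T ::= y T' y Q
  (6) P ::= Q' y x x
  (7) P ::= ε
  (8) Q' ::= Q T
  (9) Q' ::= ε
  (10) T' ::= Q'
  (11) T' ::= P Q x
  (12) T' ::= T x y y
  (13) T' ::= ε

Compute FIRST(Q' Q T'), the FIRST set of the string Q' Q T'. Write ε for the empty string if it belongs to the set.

FIRST(Q) = {ε, x, y}  (via P, T)
FIRST(T) = {x, y}  (via T' T' y e)
FIRST(Q') = {ε, x, y}  (via Q T)
FIRST(P) = {ε, x, y}  (via Q' y x x)
FIRST(T') = {ε, x, y}  (via Q', P Q x, T x y y)
FIRST(Q' Q T'): take FIRST of each symbol in turn, carrying on past any symbol whose FIRST contains ε; result {ε, x, y}.

{ε, x, y}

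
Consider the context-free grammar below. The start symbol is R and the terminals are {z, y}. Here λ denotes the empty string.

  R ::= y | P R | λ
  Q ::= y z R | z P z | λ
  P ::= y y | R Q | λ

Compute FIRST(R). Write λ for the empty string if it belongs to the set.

FIRST(Q) = {λ, y, z}
FIRST(R) = {λ, y, z}  (via P R)
FIRST(P) = {λ, y, z}  (via R Q)

{λ, y, z}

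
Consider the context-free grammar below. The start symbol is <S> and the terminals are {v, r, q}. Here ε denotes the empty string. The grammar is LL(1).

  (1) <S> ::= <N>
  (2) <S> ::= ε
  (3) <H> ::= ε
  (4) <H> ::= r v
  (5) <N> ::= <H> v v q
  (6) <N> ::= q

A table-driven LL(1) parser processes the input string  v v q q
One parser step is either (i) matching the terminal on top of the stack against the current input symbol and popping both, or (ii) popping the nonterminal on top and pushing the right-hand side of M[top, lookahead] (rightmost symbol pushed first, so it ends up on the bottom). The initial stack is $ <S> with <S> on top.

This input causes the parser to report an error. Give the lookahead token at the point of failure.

q

     Stack        Input      Action
  1  $ <S>        v v q q $  expand <S> ::= <N>
  2  $ <N>        v v q q $  expand <N> ::= <H> v v q
  3  $ q v v <H>  v v q q $  expand <H> ::= ε
  4  $ q v v      v v q q $  match v
  5  $ q v        v q q $    match v
  6  $ q          q q $      match q
  7  $            q $        error: stack empty but input remains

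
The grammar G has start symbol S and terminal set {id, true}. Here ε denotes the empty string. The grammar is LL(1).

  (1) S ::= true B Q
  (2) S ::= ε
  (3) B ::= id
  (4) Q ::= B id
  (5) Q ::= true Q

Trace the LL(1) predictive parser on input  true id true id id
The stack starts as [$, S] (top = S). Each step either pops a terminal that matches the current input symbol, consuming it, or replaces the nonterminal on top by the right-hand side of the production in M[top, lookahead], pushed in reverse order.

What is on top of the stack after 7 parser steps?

B

     Stack       Input                 Action
  1  $ S         true id true id id $  expand S ::= true B Q
  2  $ Q B true  true id true id id $  match true
  3  $ Q B       id true id id $       expand B ::= id
  4  $ Q id      id true id id $       match id
  5  $ Q         true id id $          expand Q ::= true Q
  6  $ Q true    true id id $          match true
  7  $ Q         id id $               expand Q ::= B id
Stack after step 7: $ id B (top = B).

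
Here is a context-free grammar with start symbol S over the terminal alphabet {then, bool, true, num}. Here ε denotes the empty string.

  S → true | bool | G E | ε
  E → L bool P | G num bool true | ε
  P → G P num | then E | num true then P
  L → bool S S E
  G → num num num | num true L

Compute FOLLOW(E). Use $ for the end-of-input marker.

{$, bool, num, then, true}

FIRST(L): from L→bool S S E we get {bool}. So FIRST(L) = {bool}.
FIRST(G): from G→num num num we get {num}; from G→num true L we get {num}. So FIRST(G) = {num}.
FIRST(S): from S→true we get {true}; from S→bool we get {bool}; from S→G E we get {num}; from S→ε we get {ε}. So FIRST(S) = {ε, bool, num, true}.
FIRST(E): from E→L bool P we get {bool}; from E→G num bool true we get {num}; from E→ε we get {ε}. So FIRST(E) = {ε, bool, num}.
FIRST(P): from P→G P num we get {num}; from P→then E we get {then}; from P→num true then P we get {num}. So FIRST(P) = {num, then}.
FOLLOW(S) includes $ since S is the start symbol.
FOLLOW(S): in L→bool S S E (occurrence 1), S is followed by S E with FIRST {ε, bool, num, true}; in L→bool S S E (occurrence 1), the suffix after S is nullable, so FOLLOW(S) ⊇ FOLLOW(L) = {$, bool, num, then, true}; in L→bool S S E (occurrence 2), S is followed by E with FIRST {ε, bool, num}; in L→bool S S E (occurrence 2), the suffix after S is nullable, so FOLLOW(S) ⊇ FOLLOW(L) = {$, bool, num, then, true}. Thus FOLLOW(S) = {$, bool, num, then, true}.
FOLLOW(G): in S→G E, G is followed by E with FIRST {ε, bool, num}; in S→G E, the suffix after G is nullable, so FOLLOW(G) ⊇ FOLLOW(S) = {$, bool, num, then, true}; in E→G num bool true, G is followed by num bool true with FIRST {num}; in P→G P num, G is followed by P num with FIRST {num, then}. Thus FOLLOW(G) = {$, bool, num, then, true}.
FOLLOW(L): in E→L bool P, L is followed by bool P with FIRST {bool}; in G→num true L, the suffix after L is empty, so FOLLOW(L) ⊇ FOLLOW(G) = {$, bool, num, then, true}. Thus FOLLOW(L) = {$, bool, num, then, true}.
FOLLOW(E): in S→G E, the suffix after E is empty, so FOLLOW(E) ⊇ FOLLOW(S) = {$, bool, num, then, true}; in P→then E, the suffix after E is empty, so FOLLOW(E) ⊇ FOLLOW(P) = {$, bool, num, then, true}; in L→bool S S E, the suffix after E is empty, so FOLLOW(E) ⊇ FOLLOW(L) = {$, bool, num, then, true}. Thus FOLLOW(E) = {$, bool, num, then, true}.
FOLLOW(P): in E→L bool P, the suffix after P is empty, so FOLLOW(P) ⊇ FOLLOW(E) = {$, bool, num, then, true}; in P→G P num, P is followed by num with FIRST {num}; in P→num true then P, the suffix after P is empty (adds nothing new). Thus FOLLOW(P) = {$, bool, num, then, true}.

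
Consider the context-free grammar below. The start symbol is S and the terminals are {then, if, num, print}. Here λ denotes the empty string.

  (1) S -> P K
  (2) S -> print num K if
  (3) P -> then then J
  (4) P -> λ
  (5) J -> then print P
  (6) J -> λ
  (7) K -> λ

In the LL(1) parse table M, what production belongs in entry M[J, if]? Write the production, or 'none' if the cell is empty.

none

FIRST(P) = {λ, then}
FIRST(J) = {λ, then}
FIRST(K) = {λ}
FIRST(S) = {λ, print, then}  (via P K)
FOLLOW(S) includes $ since S is the start symbol.
FOLLOW(P): in S->P K, P is followed by K with FIRST {λ}; in S->P K, the suffix after P is nullable, so FOLLOW(P) ⊇ FOLLOW(S) = {$}; in J->then print P, the suffix after P is empty, so FOLLOW(P) ⊇ FOLLOW(J) = {$}. Thus FOLLOW(P) = {$}.
FOLLOW(J): in P->then then J, the suffix after J is empty, so FOLLOW(J) ⊇ FOLLOW(P) = {$}. Thus FOLLOW(J) = {$}.
For J -> then print P: FIRST(then print P) = {then}, so it goes in M[J, t] for t ∈ {then}.
For J -> λ: FIRST(λ) = {λ}, so it goes in M[J, t] for t ∈ {}; since λ ∈ FIRST, also for every t ∈ FOLLOW(J) = {$}.
None of these place a production in M[J, if].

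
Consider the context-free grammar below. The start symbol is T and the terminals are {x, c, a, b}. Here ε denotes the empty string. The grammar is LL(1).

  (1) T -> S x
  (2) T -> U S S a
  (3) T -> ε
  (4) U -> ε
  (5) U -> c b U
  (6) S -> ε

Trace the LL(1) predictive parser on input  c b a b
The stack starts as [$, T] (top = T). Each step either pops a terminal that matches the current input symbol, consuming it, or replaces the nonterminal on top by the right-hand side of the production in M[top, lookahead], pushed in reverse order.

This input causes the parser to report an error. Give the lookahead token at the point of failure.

b

step 1: stack=$ T  input=c b a b $  — expand T -> U S S a
step 2: stack=$ a S S U  input=c b a b $  — expand U -> c b U
step 3: stack=$ a S S U b c  input=c b a b $  — match c
step 4: stack=$ a S S U b  input=b a b $  — match b
step 5: stack=$ a S S U  input=a b $  — expand U -> ε
step 6: stack=$ a S S  input=a b $  — expand S -> ε
step 7: stack=$ a S  input=a b $  — expand S -> ε
step 8: stack=$ a  input=a b $  — match a
step 9: stack=$  input=b $  — error: stack empty but input remains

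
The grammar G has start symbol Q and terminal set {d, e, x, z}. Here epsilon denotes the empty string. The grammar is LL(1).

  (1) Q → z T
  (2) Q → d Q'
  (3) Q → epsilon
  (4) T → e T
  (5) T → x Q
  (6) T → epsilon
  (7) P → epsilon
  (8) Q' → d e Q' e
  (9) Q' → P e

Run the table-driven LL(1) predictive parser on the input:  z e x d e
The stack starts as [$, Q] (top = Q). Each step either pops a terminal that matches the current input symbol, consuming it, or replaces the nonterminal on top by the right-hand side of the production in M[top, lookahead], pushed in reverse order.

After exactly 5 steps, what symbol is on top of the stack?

x

step 1: stack=$ Q  input=z e x d e $  — expand Q → z T
step 2: stack=$ T z  input=z e x d e $  — match z
step 3: stack=$ T  input=e x d e $  — expand T → e T
step 4: stack=$ T e  input=e x d e $  — match e
step 5: stack=$ T  input=x d e $  — expand T → x Q
Stack after step 5: $ Q x (top = x).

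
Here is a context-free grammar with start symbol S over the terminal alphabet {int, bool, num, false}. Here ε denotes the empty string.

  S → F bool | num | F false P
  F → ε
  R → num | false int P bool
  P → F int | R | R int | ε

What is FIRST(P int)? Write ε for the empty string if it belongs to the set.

FIRST(F): from F→ε we get {ε}. So FIRST(F) = {ε}.
FIRST(R): from R→num we get {num}; from R→false int P bool we get {false}. So FIRST(R) = {false, num}.
FIRST(S): from S→F bool we get {bool}; from S→num we get {num}; from S→F false P we get {false}. So FIRST(S) = {bool, false, num}.
FIRST(P): from P→F int we get {int}; from P→R we get {false, num}; from P→R int we get {false, num}; from P→ε we get {ε}. So FIRST(P) = {ε, false, int, num}.
FIRST(P int): take FIRST of each symbol in turn, carrying on past any symbol whose FIRST contains ε; result {false, int, num}.

{false, int, num}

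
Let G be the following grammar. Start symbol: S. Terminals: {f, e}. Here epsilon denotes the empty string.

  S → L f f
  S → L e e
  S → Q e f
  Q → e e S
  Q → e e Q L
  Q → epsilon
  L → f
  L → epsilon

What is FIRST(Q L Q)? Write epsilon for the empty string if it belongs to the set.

{epsilon, e, f}

FIRST(Q) = {epsilon, e}
FIRST(L) = {epsilon, f}
FIRST(S) = {e, f}  (via L f f, L e e, Q e f)
FIRST(Q L Q): take FIRST of each symbol in turn, carrying on past any symbol whose FIRST contains epsilon; result {epsilon, e, f}.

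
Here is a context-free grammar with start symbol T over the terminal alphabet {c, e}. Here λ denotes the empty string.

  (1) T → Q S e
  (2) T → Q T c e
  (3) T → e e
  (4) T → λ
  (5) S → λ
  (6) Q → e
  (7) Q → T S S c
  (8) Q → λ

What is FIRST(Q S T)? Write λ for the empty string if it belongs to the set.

FIRST(S): from S→λ we get {λ}. So FIRST(S) = {λ}.
FIRST(T): from T→Q S e we get {c, e}; from T→Q T c e we get {c, e}; from T→e e we get {e}; from T→λ we get {λ}. So FIRST(T) = {λ, c, e}.
FIRST(Q): from Q→e we get {e}; from Q→T S S c we get {c, e}; from Q→λ we get {λ}. So FIRST(Q) = {λ, c, e}.
FIRST(Q S T): take FIRST of each symbol in turn, carrying on past any symbol whose FIRST contains λ; result {λ, c, e}.

{λ, c, e}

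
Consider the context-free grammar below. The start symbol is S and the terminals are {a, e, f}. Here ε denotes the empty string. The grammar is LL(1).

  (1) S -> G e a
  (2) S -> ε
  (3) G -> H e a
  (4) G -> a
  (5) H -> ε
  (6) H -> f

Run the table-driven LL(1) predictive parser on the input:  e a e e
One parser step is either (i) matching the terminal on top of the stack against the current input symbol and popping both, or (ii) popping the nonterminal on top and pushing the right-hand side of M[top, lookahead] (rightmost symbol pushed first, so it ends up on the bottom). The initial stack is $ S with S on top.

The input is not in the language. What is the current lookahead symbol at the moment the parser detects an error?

step 1: stack=$ S  input=e a e e $  — expand S -> G e a
step 2: stack=$ a e G  input=e a e e $  — expand G -> H e a
step 3: stack=$ a e a e H  input=e a e e $  — expand H -> ε
step 4: stack=$ a e a e  input=e a e e $  — match e
step 5: stack=$ a e a  input=a e e $  — match a
step 6: stack=$ a e  input=e e $  — match e
step 7: stack=$ a  input=e $  — error: top is terminal a but lookahead is e

e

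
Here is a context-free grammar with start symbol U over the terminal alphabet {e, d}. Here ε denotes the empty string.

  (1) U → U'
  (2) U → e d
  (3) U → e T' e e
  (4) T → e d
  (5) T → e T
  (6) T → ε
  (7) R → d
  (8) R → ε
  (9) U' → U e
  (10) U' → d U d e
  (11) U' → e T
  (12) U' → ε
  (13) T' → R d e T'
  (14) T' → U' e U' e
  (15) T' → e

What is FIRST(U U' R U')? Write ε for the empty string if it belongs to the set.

{ε, d, e}

FIRST(T) = {ε, e}
FIRST(R) = {ε, d}
FIRST(U) = {ε, d, e}  (via U')
FIRST(U') = {ε, d, e}  (via U e)
FIRST(T') = {d, e}  (via R d e T', U' e U' e)
FIRST(U U' R U'): take FIRST of each symbol in turn, carrying on past any symbol whose FIRST contains ε; result {ε, d, e}.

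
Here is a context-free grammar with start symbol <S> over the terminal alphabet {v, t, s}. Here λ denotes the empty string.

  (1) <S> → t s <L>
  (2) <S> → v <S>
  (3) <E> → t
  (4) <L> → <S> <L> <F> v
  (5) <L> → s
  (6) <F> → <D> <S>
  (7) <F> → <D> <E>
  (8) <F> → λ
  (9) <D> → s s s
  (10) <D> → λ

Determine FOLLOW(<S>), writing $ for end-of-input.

FIRST(<S>) = {t, v}
FIRST(<E>) = {t}
FIRST(<D>) = {λ, s}
FIRST(<L>) = {s, t, v}  (via <S> <L> <F> v)
FIRST(<F>) = {λ, s, t, v}  (via <D> <S>, <D> <E>)
FOLLOW(<S>) includes $ since <S> is the start symbol.
FOLLOW(<F>): in <L>→<S> <L> <F> v, <F> is followed by v with FIRST {v}. Thus FOLLOW(<F>) = {v}.
FOLLOW(<S>): in <S>→v <S>, the suffix after <S> is empty (adds nothing new); in <L>→<S> <L> <F> v, <S> is followed by <L> <F> v with FIRST {s, t, v}; in <F>→<D> <S>, the suffix after <S> is empty, so FOLLOW(<S>) ⊇ FOLLOW(<F>) = {v}. Thus FOLLOW(<S>) = {$, s, t, v}.
FOLLOW(<E>): in <F>→<D> <E>, the suffix after <E> is empty, so FOLLOW(<E>) ⊇ FOLLOW(<F>) = {v}. Thus FOLLOW(<E>) = {v}.
FOLLOW(<L>): in <S>→t s <L>, the suffix after <L> is empty, so FOLLOW(<L>) ⊇ FOLLOW(<S>) = {$, s, t, v}; in <L>→<S> <L> <F> v, <L> is followed by <F> v with FIRST {s, t, v}. Thus FOLLOW(<L>) = {$, s, t, v}.
FOLLOW(<D>): in <F>→<D> <S>, <D> is followed by <S> with FIRST {t, v}; in <F>→<D> <E>, <D> is followed by <E> with FIRST {t}. Thus FOLLOW(<D>) = {t, v}.

{$, s, t, v}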